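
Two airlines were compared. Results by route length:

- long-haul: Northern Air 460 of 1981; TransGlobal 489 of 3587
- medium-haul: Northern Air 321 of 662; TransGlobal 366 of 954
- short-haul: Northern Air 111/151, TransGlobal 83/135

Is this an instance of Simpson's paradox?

No

Long-haul: Northern Air 460/1981 = 23.2%, TransGlobal 489/3587 = 13.6% → Northern Air
Medium-haul: Northern Air 321/662 = 48.5%, TransGlobal 366/954 = 38.4% → Northern Air
Short-haul: Northern Air 111/151 = 73.5%, TransGlobal 83/135 = 61.5% → Northern Air
Overall: Northern Air 892/2794 = 31.9%, TransGlobal 938/4676 = 20.1% → Northern Air
Northern Air wins overall and in every route group — no reversal.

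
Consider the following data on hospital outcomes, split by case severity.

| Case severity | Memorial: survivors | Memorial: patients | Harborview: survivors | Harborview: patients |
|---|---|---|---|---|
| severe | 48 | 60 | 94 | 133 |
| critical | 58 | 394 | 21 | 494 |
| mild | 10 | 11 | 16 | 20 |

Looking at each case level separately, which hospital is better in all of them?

Severe: Memorial 48/60 = 80.0%, Harborview 94/133 = 70.7% → Memorial
Critical: Memorial 58/394 = 14.7%, Harborview 21/494 = 4.3% → Memorial
Mild: Memorial 10/11 = 90.9%, Harborview 16/20 = 80.0% → Memorial
Memorial has the higher rate in all 3 groups.

Memorial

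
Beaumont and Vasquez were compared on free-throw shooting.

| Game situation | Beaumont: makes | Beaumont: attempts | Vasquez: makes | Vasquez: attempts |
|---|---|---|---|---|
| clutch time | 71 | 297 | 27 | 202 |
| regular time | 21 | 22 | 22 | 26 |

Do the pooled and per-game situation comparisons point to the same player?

Clutch time: Beaumont 71/297 = 23.9%, Vasquez 27/202 = 13.4% → Beaumont
Regular time: Beaumont 21/22 = 95.5%, Vasquez 22/26 = 84.6% → Beaumont
Overall: Beaumont 92/319 = 28.8%, Vasquez 49/228 = 21.5% → Beaumont
Beaumont wins overall and in every game group — no reversal.

Yes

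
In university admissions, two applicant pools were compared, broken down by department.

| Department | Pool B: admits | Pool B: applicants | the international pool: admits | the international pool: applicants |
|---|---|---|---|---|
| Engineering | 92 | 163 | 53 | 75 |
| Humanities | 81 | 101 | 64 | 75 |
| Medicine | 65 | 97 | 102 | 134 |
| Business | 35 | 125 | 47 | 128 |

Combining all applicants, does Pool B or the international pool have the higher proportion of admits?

Engineering: Pool B 92/163 = 56.4%, the international pool 53/75 = 70.7% → the international pool
Humanities: Pool B 81/101 = 80.2%, the international pool 64/75 = 85.3% → the international pool
Medicine: Pool B 65/97 = 67.0%, the international pool 102/134 = 76.1% → the international pool
Business: Pool B 35/125 = 28.0%, the international pool 47/128 = 36.7% → the international pool
Overall: Pool B 273/486 = 56.2%, the international pool 266/412 = 64.6% → the international pool

the international pool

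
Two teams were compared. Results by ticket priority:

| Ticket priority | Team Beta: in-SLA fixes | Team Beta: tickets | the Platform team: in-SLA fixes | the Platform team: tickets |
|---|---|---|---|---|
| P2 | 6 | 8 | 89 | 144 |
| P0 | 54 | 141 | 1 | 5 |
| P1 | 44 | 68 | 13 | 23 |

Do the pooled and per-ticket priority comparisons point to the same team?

No

P2: Team Beta 6/8 = 75.0%, the Platform team 89/144 = 61.8% → Team Beta
P0: Team Beta 54/141 = 38.3%, the Platform team 1/5 = 20.0% → Team Beta
P1: Team Beta 44/68 = 64.7%, the Platform team 13/23 = 56.5% → Team Beta
Overall: Team Beta 104/217 = 47.9%, the Platform team 103/172 = 59.9% → the Platform team
Team Beta wins each ticket group but the Platform team wins overall — the comparison reverses. Team Beta's tickets skew toward P0, which has a lower base rate.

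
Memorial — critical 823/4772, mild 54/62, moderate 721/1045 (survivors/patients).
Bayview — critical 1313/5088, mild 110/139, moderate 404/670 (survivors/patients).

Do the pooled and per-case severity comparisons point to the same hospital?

Critical: Memorial 823/4772 = 17.2%, Bayview 1313/5088 = 25.8% → Bayview
Mild: Memorial 54/62 = 87.1%, Bayview 110/139 = 79.1% → Memorial
Moderate: Memorial 721/1045 = 69.0%, Bayview 404/670 = 60.3% → Memorial
Overall: Memorial 1598/5879 = 27.2%, Bayview 1827/5897 = 31.0% → Bayview
Neither sweeps: Memorial wins 2 of 3 groups, Bayview wins 1. Bayview wins overall but not every group — no Simpson reversal.

No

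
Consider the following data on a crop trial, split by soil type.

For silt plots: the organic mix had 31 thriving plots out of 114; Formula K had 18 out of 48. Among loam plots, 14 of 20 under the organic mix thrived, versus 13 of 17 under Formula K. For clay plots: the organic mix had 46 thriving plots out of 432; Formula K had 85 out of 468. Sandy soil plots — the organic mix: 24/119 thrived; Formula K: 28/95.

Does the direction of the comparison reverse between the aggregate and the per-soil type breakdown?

No

Silt: the organic mix 31/114 = 27.2%, Formula K 18/48 = 37.5% → Formula K
Loam: the organic mix 14/20 = 70.0%, Formula K 13/17 = 76.5% → Formula K
Clay: the organic mix 46/432 = 10.6%, Formula K 85/468 = 18.2% → Formula K
Sandy soil: the organic mix 24/119 = 20.2%, Formula K 28/95 = 29.5% → Formula K
Overall: the organic mix 115/685 = 16.8%, Formula K 144/628 = 22.9% → Formula K
Formula K wins overall and in every soil group — no reversal.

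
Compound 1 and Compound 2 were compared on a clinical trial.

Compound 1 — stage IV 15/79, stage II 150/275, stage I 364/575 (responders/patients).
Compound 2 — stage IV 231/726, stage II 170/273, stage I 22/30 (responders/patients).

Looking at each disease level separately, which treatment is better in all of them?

Stage IV: Compound 1 15/79 = 19.0%, Compound 2 231/726 = 31.8% → Compound 2
Stage II: Compound 1 150/275 = 54.5%, Compound 2 170/273 = 62.3% → Compound 2
Stage I: Compound 1 364/575 = 63.3%, Compound 2 22/30 = 73.3% → Compound 2
Compound 2 has the higher rate in all 3 groups.

Compound 2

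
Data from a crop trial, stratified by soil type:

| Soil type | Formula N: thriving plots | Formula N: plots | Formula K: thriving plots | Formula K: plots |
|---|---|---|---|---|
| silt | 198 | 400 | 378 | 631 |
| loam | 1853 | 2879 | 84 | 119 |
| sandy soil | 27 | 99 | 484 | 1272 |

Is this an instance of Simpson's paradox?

Silt: Formula N 198/400 = 49.5%, Formula K 378/631 = 59.9% → Formula K
Loam: Formula N 1853/2879 = 64.4%, Formula K 84/119 = 70.6% → Formula K
Sandy soil: Formula N 27/99 = 27.3%, Formula K 484/1272 = 38.1% → Formula K
Overall: Formula N 2078/3378 = 61.5%, Formula K 946/2022 = 46.8% → Formula N
Formula K wins each soil group but Formula N wins overall — the comparison reverses. Formula K's plots skew toward sandy soil, which has a lower base rate.

Yes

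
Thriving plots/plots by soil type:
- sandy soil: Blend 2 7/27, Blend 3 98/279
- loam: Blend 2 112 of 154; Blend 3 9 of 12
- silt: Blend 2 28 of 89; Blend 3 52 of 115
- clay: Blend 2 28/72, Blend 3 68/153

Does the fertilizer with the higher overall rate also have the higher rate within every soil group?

No

Sandy soil: Blend 2 7/27 = 25.9%, Blend 3 98/279 = 35.1% → Blend 3
Loam: Blend 2 112/154 = 72.7%, Blend 3 9/12 = 75.0% → Blend 3
Silt: Blend 2 28/89 = 31.5%, Blend 3 52/115 = 45.2% → Blend 3
Clay: Blend 2 28/72 = 38.9%, Blend 3 68/153 = 44.4% → Blend 3
Overall: Blend 2 175/342 = 51.2%, Blend 3 227/559 = 40.6% → Blend 2
Blend 3 wins each soil group but Blend 2 wins overall — the comparison reverses. Blend 3's plots skew toward sandy soil, which has a lower base rate.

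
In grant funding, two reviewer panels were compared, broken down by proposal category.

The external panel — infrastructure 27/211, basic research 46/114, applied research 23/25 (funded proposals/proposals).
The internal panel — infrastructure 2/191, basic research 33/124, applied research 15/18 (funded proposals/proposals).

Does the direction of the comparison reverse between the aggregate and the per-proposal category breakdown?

No

Infrastructure: the external panel 27/211 = 12.8%, the internal panel 2/191 = 1.0% → the external panel
Basic research: the external panel 46/114 = 40.4%, the internal panel 33/124 = 26.6% → the external panel
Applied research: the external panel 23/25 = 92.0%, the internal panel 15/18 = 83.3% → the external panel
Overall: the external panel 96/350 = 27.4%, the internal panel 50/333 = 15.0% → the external panel
The external panel wins overall and in every proposal group — no reversal.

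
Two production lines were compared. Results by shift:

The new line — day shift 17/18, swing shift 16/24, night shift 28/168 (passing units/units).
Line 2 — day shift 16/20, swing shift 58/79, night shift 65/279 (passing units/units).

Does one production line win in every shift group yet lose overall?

No

Day shift: the new line 17/18 = 94.4%, Line 2 16/20 = 80.0% → the new line
Swing shift: the new line 16/24 = 66.7%, Line 2 58/79 = 73.4% → Line 2
Night shift: the new line 28/168 = 16.7%, Line 2 65/279 = 23.3% → Line 2
Overall: the new line 61/210 = 29.0%, Line 2 139/378 = 36.8% → Line 2
Neither sweeps: the new line wins 1 of 3 groups, Line 2 wins 2. Line 2 wins overall but not every group — no Simpson reversal.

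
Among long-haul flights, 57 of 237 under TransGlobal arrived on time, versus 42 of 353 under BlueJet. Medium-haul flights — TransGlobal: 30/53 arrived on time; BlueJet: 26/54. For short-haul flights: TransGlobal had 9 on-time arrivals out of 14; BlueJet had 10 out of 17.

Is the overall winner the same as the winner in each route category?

Yes

Long-haul: TransGlobal 57/237 = 24.1%, BlueJet 42/353 = 11.9% → TransGlobal
Medium-haul: TransGlobal 30/53 = 56.6%, BlueJet 26/54 = 48.1% → TransGlobal
Short-haul: TransGlobal 9/14 = 64.3%, BlueJet 10/17 = 58.8% → TransGlobal
Overall: TransGlobal 96/304 = 31.6%, BlueJet 78/424 = 18.4% → TransGlobal
TransGlobal wins overall and in every route group — no reversal.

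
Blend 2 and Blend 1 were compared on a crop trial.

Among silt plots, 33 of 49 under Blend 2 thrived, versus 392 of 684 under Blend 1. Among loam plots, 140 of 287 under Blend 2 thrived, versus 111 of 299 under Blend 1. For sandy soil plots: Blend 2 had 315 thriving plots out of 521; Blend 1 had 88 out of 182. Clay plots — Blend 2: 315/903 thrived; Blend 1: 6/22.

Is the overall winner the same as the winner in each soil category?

No

Silt: Blend 2 33/49 = 67.3%, Blend 1 392/684 = 57.3% → Blend 2
Loam: Blend 2 140/287 = 48.8%, Blend 1 111/299 = 37.1% → Blend 2
Sandy soil: Blend 2 315/521 = 60.5%, Blend 1 88/182 = 48.4% → Blend 2
Clay: Blend 2 315/903 = 34.9%, Blend 1 6/22 = 27.3% → Blend 2
Overall: Blend 2 803/1760 = 45.6%, Blend 1 597/1187 = 50.3% → Blend 1
Blend 2 wins each soil group but Blend 1 wins overall — the comparison reverses. Blend 2's plots skew toward clay, which has a lower base rate.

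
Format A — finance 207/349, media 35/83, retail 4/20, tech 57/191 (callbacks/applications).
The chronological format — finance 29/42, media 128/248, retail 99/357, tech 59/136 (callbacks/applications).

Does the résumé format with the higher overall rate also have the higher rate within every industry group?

No

Finance: Format A 207/349 = 59.3%, the chronological format 29/42 = 69.0% → the chronological format
Media: Format A 35/83 = 42.2%, the chronological format 128/248 = 51.6% → the chronological format
Retail: Format A 4/20 = 20.0%, the chronological format 99/357 = 27.7% → the chronological format
Tech: Format A 57/191 = 29.8%, the chronological format 59/136 = 43.4% → the chronological format
Overall: Format A 303/643 = 47.1%, the chronological format 315/783 = 40.2% → Format A
The chronological format wins each industry group but Format A wins overall — the comparison reverses. The chronological format's applications skew toward retail, which has a lower base rate.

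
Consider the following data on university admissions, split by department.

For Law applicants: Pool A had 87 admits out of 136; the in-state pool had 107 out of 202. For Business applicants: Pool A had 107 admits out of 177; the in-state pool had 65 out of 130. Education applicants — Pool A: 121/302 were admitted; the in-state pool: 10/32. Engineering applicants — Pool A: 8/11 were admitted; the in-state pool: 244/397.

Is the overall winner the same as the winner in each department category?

No

Law: Pool A 87/136 = 64.0%, the in-state pool 107/202 = 53.0% → Pool A
Business: Pool A 107/177 = 60.5%, the in-state pool 65/130 = 50.0% → Pool A
Education: Pool A 121/302 = 40.1%, the in-state pool 10/32 = 31.2% → Pool A
Engineering: Pool A 8/11 = 72.7%, the in-state pool 244/397 = 61.5% → Pool A
Overall: Pool A 323/626 = 51.6%, the in-state pool 426/761 = 56.0% → the in-state pool
Pool A wins each department group but the in-state pool wins overall — the comparison reverses. Pool A's applicants skew toward Education, which has a lower base rate.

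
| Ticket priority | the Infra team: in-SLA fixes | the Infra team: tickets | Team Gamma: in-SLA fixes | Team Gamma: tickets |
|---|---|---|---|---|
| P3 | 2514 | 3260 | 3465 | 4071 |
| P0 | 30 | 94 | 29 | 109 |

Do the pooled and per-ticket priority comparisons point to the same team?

No

P3: the Infra team 2514/3260 = 77.1%, Team Gamma 3465/4071 = 85.1% → Team Gamma
P0: the Infra team 30/94 = 31.9%, Team Gamma 29/109 = 26.6% → the Infra team
Overall: the Infra team 2544/3354 = 75.8%, Team Gamma 3494/4180 = 83.6% → Team Gamma
Neither sweeps: the Infra team wins 1 of 2 groups, Team Gamma wins 1. Team Gamma wins overall but not every group — no Simpson reversal.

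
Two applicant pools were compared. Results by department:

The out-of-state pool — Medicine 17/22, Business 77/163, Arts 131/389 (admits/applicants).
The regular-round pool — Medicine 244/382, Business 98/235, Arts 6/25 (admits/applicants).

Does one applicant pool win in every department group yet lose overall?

Yes

Medicine: the out-of-state pool 17/22 = 77.3%, the regular-round pool 244/382 = 63.9% → the out-of-state pool
Business: the out-of-state pool 77/163 = 47.2%, the regular-round pool 98/235 = 41.7% → the out-of-state pool
Arts: the out-of-state pool 131/389 = 33.7%, the regular-round pool 6/25 = 24.0% → the out-of-state pool
Overall: the out-of-state pool 225/574 = 39.2%, the regular-round pool 348/642 = 54.2% → the regular-round pool
The out-of-state pool wins each department group but the regular-round pool wins overall — the comparison reverses. The out-of-state pool's applicants skew toward Arts, which has a lower base rate.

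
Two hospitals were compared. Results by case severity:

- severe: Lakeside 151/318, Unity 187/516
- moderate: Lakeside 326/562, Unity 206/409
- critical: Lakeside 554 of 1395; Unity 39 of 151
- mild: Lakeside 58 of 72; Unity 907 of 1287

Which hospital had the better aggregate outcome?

Severe: Lakeside 151/318 = 47.5%, Unity 187/516 = 36.2% → Lakeside
Moderate: Lakeside 326/562 = 58.0%, Unity 206/409 = 50.4% → Lakeside
Critical: Lakeside 554/1395 = 39.7%, Unity 39/151 = 25.8% → Lakeside
Mild: Lakeside 58/72 = 80.6%, Unity 907/1287 = 70.5% → Lakeside
Overall: Lakeside 1089/2347 = 46.4%, Unity 1339/2363 = 56.7% → Unity
(Lakeside wins every case group but Unity wins overall — Lakeside's patients skew toward the low-rate critical group.)

Unity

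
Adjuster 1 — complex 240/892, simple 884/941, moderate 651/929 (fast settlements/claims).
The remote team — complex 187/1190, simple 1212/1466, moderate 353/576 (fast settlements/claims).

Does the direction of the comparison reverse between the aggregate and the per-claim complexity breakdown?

Complex: Adjuster 1 240/892 = 26.9%, the remote team 187/1190 = 15.7% → Adjuster 1
Simple: Adjuster 1 884/941 = 93.9%, the remote team 1212/1466 = 82.7% → Adjuster 1
Moderate: Adjuster 1 651/929 = 70.1%, the remote team 353/576 = 61.3% → Adjuster 1
Overall: Adjuster 1 1775/2762 = 64.3%, the remote team 1752/3232 = 54.2% → Adjuster 1
Adjuster 1 wins overall and in every claim group — no reversal.

No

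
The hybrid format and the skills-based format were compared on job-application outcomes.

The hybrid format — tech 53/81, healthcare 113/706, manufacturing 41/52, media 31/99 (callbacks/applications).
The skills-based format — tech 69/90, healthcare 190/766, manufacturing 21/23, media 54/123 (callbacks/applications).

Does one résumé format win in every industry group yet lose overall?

No

Tech: the hybrid format 53/81 = 65.4%, the skills-based format 69/90 = 76.7% → the skills-based format
Healthcare: the hybrid format 113/706 = 16.0%, the skills-based format 190/766 = 24.8% → the skills-based format
Manufacturing: the hybrid format 41/52 = 78.8%, the skills-based format 21/23 = 91.3% → the skills-based format
Media: the hybrid format 31/99 = 31.3%, the skills-based format 54/123 = 43.9% → the skills-based format
Overall: the hybrid format 238/938 = 25.4%, the skills-based format 334/1002 = 33.3% → the skills-based format
The skills-based format wins overall and in every industry group — no reversal.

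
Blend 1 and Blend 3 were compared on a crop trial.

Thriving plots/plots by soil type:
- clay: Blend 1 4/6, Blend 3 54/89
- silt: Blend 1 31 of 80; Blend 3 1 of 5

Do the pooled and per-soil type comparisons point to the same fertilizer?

Clay: Blend 1 4/6 = 66.7%, Blend 3 54/89 = 60.7% → Blend 1
Silt: Blend 1 31/80 = 38.8%, Blend 3 1/5 = 20.0% → Blend 1
Overall: Blend 1 35/86 = 40.7%, Blend 3 55/94 = 58.5% → Blend 3
Blend 1 wins each soil group but Blend 3 wins overall — the comparison reverses. Blend 1's plots skew toward silt, which has a lower base rate.

No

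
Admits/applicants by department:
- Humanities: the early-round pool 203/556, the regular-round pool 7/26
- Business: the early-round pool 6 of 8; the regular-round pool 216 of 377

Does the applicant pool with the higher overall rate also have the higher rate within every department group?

Humanities: the early-round pool 203/556 = 36.5%, the regular-round pool 7/26 = 26.9% → the early-round pool
Business: the early-round pool 6/8 = 75.0%, the regular-round pool 216/377 = 57.3% → the early-round pool
Overall: the early-round pool 209/564 = 37.1%, the regular-round pool 223/403 = 55.3% → the regular-round pool
The early-round pool wins each department group but the regular-round pool wins overall — the comparison reverses. The early-round pool's applicants skew toward Humanities, which has a lower base rate.

No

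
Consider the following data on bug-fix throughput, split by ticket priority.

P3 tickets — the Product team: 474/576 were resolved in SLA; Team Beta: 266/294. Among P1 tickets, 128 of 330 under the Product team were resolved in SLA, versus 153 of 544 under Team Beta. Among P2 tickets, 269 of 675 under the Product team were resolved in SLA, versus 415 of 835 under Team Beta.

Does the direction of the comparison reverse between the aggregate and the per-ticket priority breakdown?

No

P3: the Product team 474/576 = 82.3%, Team Beta 266/294 = 90.5% → Team Beta
P1: the Product team 128/330 = 38.8%, Team Beta 153/544 = 28.1% → the Product team
P2: the Product team 269/675 = 39.9%, Team Beta 415/835 = 49.7% → Team Beta
Overall: the Product team 871/1581 = 55.1%, Team Beta 834/1673 = 49.9% → the Product team
Neither sweeps: the Product team wins 1 of 3 groups, Team Beta wins 2. The Product team wins overall but not every group — no Simpson reversal.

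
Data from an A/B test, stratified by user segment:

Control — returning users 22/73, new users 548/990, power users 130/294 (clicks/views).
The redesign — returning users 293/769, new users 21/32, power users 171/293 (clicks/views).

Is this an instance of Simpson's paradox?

Yes

Returning users: Control 22/73 = 30.1%, the redesign 293/769 = 38.1% → the redesign
New users: Control 548/990 = 55.4%, the redesign 21/32 = 65.6% → the redesign
Power users: Control 130/294 = 44.2%, the redesign 171/293 = 58.4% → the redesign
Overall: Control 700/1357 = 51.6%, the redesign 485/1094 = 44.3% → Control
The redesign wins each user group but Control wins overall — the comparison reverses. The redesign's views skew toward returning users, which has a lower base rate.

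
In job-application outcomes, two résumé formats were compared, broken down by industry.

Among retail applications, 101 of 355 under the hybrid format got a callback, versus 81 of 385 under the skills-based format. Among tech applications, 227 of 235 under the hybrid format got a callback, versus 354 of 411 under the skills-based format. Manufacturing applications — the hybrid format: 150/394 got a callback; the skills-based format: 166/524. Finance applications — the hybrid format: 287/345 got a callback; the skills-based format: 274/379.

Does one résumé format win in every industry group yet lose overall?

No

Retail: the hybrid format 101/355 = 28.5%, the skills-based format 81/385 = 21.0% → the hybrid format
Tech: the hybrid format 227/235 = 96.6%, the skills-based format 354/411 = 86.1% → the hybrid format
Manufacturing: the hybrid format 150/394 = 38.1%, the skills-based format 166/524 = 31.7% → the hybrid format
Finance: the hybrid format 287/345 = 83.2%, the skills-based format 274/379 = 72.3% → the hybrid format
Overall: the hybrid format 765/1329 = 57.6%, the skills-based format 875/1699 = 51.5% → the hybrid format
The hybrid format wins overall and in every industry group — no reversal.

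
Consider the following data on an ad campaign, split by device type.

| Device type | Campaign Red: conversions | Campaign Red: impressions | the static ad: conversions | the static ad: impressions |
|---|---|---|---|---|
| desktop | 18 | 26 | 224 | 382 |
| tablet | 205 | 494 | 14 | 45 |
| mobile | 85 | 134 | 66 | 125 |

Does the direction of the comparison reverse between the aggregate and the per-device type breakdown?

Yes

Desktop: Campaign Red 18/26 = 69.2%, the static ad 224/382 = 58.6% → Campaign Red
Tablet: Campaign Red 205/494 = 41.5%, the static ad 14/45 = 31.1% → Campaign Red
Mobile: Campaign Red 85/134 = 63.4%, the static ad 66/125 = 52.8% → Campaign Red
Overall: Campaign Red 308/654 = 47.1%, the static ad 304/552 = 55.1% → the static ad
Campaign Red wins each device group but the static ad wins overall — the comparison reverses. Campaign Red's impressions skew toward tablet, which has a lower base rate.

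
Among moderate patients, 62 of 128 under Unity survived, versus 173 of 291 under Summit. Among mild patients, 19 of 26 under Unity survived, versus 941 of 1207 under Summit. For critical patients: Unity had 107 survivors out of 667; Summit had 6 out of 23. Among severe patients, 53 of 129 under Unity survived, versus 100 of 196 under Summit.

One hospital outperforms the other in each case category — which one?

Summit

Moderate: Unity 62/128 = 48.4%, Summit 173/291 = 59.5% → Summit
Mild: Unity 19/26 = 73.1%, Summit 941/1207 = 78.0% → Summit
Critical: Unity 107/667 = 16.0%, Summit 6/23 = 26.1% → Summit
Severe: Unity 53/129 = 41.1%, Summit 100/196 = 51.0% → Summit
Summit has the higher rate in all 4 groups.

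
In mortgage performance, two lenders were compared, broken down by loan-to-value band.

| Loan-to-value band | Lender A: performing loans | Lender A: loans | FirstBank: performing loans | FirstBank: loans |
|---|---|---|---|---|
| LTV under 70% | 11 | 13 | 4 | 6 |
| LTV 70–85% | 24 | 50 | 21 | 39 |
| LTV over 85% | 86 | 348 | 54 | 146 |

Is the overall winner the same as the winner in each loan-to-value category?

No

LTV under 70%: Lender A 11/13 = 84.6%, FirstBank 4/6 = 66.7% → Lender A
LTV 70–85%: Lender A 24/50 = 48.0%, FirstBank 21/39 = 53.8% → FirstBank
LTV over 85%: Lender A 86/348 = 24.7%, FirstBank 54/146 = 37.0% → FirstBank
Overall: Lender A 121/411 = 29.4%, FirstBank 79/191 = 41.4% → FirstBank
Neither sweeps: Lender A wins 1 of 3 groups, FirstBank wins 2. FirstBank wins overall but not every group — no Simpson reversal.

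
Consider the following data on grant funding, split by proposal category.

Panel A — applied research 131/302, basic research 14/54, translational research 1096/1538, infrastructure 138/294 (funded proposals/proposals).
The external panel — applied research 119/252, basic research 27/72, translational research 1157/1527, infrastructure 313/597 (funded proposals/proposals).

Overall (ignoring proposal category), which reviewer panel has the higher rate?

the external panel

Applied research: Panel A 131/302 = 43.4%, the external panel 119/252 = 47.2% → the external panel
Basic research: Panel A 14/54 = 25.9%, the external panel 27/72 = 37.5% → the external panel
Translational research: Panel A 1096/1538 = 71.3%, the external panel 1157/1527 = 75.8% → the external panel
Infrastructure: Panel A 138/294 = 46.9%, the external panel 313/597 = 52.4% → the external panel
Overall: Panel A 1379/2188 = 63.0%, the external panel 1616/2448 = 66.0% → the external panel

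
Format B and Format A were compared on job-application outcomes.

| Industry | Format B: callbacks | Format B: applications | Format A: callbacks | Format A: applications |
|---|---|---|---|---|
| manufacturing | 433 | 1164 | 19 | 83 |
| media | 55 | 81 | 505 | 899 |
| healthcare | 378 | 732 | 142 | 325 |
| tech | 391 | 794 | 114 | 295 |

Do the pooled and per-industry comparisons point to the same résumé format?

Manufacturing: Format B 433/1164 = 37.2%, Format A 19/83 = 22.9% → Format B
Media: Format B 55/81 = 67.9%, Format A 505/899 = 56.2% → Format B
Healthcare: Format B 378/732 = 51.6%, Format A 142/325 = 43.7% → Format B
Tech: Format B 391/794 = 49.2%, Format A 114/295 = 38.6% → Format B
Overall: Format B 1257/2771 = 45.4%, Format A 780/1602 = 48.7% → Format A
Format B wins each industry group but Format A wins overall — the comparison reverses. Format B's applications skew toward manufacturing, which has a lower base rate.

No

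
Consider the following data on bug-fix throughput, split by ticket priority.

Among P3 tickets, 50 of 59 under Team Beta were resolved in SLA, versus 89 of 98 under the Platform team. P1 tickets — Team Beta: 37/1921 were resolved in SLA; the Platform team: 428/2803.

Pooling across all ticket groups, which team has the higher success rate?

P3: Team Beta 50/59 = 84.7%, the Platform team 89/98 = 90.8% → the Platform team
P1: Team Beta 37/1921 = 1.9%, the Platform team 428/2803 = 15.3% → the Platform team
Overall: Team Beta 87/1980 = 4.4%, the Platform team 517/2901 = 17.8% → the Platform team

the Platform team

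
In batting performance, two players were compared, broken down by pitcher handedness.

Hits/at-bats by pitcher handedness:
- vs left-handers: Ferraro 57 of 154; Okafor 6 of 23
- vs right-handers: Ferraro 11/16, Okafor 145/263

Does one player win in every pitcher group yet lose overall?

Vs left-handers: Ferraro 57/154 = 37.0%, Okafor 6/23 = 26.1% → Ferraro
Vs right-handers: Ferraro 11/16 = 68.8%, Okafor 145/263 = 55.1% → Ferraro
Overall: Ferraro 68/170 = 40.0%, Okafor 151/286 = 52.8% → Okafor
Ferraro wins each pitcher group but Okafor wins overall — the comparison reverses. Ferraro's at-bats skew toward vs left-handers, which has a lower base rate.

Yes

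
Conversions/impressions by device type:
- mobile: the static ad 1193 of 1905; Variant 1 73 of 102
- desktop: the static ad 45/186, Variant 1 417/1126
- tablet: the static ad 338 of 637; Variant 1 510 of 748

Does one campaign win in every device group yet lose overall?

Mobile: the static ad 1193/1905 = 62.6%, Variant 1 73/102 = 71.6% → Variant 1
Desktop: the static ad 45/186 = 24.2%, Variant 1 417/1126 = 37.0% → Variant 1
Tablet: the static ad 338/637 = 53.1%, Variant 1 510/748 = 68.2% → Variant 1
Overall: the static ad 1576/2728 = 57.8%, Variant 1 1000/1976 = 50.6% → the static ad
Variant 1 wins each device group but the static ad wins overall — the comparison reverses. Variant 1's impressions skew toward desktop, which has a lower base rate.

Yes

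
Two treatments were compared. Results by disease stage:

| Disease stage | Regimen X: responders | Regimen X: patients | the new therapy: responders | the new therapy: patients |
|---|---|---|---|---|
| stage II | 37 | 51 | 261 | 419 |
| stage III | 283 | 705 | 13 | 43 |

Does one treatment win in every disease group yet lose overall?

Stage II: Regimen X 37/51 = 72.5%, the new therapy 261/419 = 62.3% → Regimen X
Stage III: Regimen X 283/705 = 40.1%, the new therapy 13/43 = 30.2% → Regimen X
Overall: Regimen X 320/756 = 42.3%, the new therapy 274/462 = 59.3% → the new therapy
Regimen X wins each disease group but the new therapy wins overall — the comparison reverses. Regimen X's patients skew toward stage III, which has a lower base rate.

Yes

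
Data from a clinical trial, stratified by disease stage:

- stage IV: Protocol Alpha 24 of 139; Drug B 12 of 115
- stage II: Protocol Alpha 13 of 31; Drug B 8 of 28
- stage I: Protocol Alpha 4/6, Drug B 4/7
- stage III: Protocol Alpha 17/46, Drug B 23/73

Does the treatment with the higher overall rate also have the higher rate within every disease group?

Stage IV: Protocol Alpha 24/139 = 17.3%, Drug B 12/115 = 10.4% → Protocol Alpha
Stage II: Protocol Alpha 13/31 = 41.9%, Drug B 8/28 = 28.6% → Protocol Alpha
Stage I: Protocol Alpha 4/6 = 66.7%, Drug B 4/7 = 57.1% → Protocol Alpha
Stage III: Protocol Alpha 17/46 = 37.0%, Drug B 23/73 = 31.5% → Protocol Alpha
Overall: Protocol Alpha 58/222 = 26.1%, Drug B 47/223 = 21.1% → Protocol Alpha
Protocol Alpha wins overall and in every disease group — no reversal.

Yes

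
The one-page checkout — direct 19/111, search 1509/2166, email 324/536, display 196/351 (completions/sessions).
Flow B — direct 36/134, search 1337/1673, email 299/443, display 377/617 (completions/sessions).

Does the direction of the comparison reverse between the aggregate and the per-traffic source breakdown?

No

Direct: the one-page checkout 19/111 = 17.1%, Flow B 36/134 = 26.9% → Flow B
Search: the one-page checkout 1509/2166 = 69.7%, Flow B 1337/1673 = 79.9% → Flow B
Email: the one-page checkout 324/536 = 60.4%, Flow B 299/443 = 67.5% → Flow B
Display: the one-page checkout 196/351 = 55.8%, Flow B 377/617 = 61.1% → Flow B
Overall: the one-page checkout 2048/3164 = 64.7%, Flow B 2049/2867 = 71.5% → Flow B
Flow B wins overall and in every traffic group — no reversal.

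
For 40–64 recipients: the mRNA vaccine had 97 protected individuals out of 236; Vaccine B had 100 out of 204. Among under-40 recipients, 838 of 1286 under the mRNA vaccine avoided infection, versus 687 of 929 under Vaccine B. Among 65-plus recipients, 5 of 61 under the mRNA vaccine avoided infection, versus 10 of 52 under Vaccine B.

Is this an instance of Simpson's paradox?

40–64: the mRNA vaccine 97/236 = 41.1%, Vaccine B 100/204 = 49.0% → Vaccine B
Under-40: the mRNA vaccine 838/1286 = 65.2%, Vaccine B 687/929 = 74.0% → Vaccine B
65-plus: the mRNA vaccine 5/61 = 8.2%, Vaccine B 10/52 = 19.2% → Vaccine B
Overall: the mRNA vaccine 940/1583 = 59.4%, Vaccine B 797/1185 = 67.3% → Vaccine B
Vaccine B wins overall and in every age group — no reversal.

No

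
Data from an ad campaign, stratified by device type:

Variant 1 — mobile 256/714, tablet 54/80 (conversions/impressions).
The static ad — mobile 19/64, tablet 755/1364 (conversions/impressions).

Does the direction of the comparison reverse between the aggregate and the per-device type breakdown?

Mobile: Variant 1 256/714 = 35.9%, the static ad 19/64 = 29.7% → Variant 1
Tablet: Variant 1 54/80 = 67.5%, the static ad 755/1364 = 55.4% → Variant 1
Overall: Variant 1 310/794 = 39.0%, the static ad 774/1428 = 54.2% → the static ad
Variant 1 wins each device group but the static ad wins overall — the comparison reverses. Variant 1's impressions skew toward mobile, which has a lower base rate.

Yes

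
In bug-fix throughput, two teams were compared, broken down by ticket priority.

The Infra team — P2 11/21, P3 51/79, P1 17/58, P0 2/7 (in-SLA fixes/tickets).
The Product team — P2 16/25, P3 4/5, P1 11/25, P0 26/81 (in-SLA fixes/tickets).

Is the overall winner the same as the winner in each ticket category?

No

P2: the Infra team 11/21 = 52.4%, the Product team 16/25 = 64.0% → the Product team
P3: the Infra team 51/79 = 64.6%, the Product team 4/5 = 80.0% → the Product team
P1: the Infra team 17/58 = 29.3%, the Product team 11/25 = 44.0% → the Product team
P0: the Infra team 2/7 = 28.6%, the Product team 26/81 = 32.1% → the Product team
Overall: the Infra team 81/165 = 49.1%, the Product team 57/136 = 41.9% → the Infra team
The Product team wins each ticket group but the Infra team wins overall — the comparison reverses. The Product team's tickets skew toward P0, which has a lower base rate.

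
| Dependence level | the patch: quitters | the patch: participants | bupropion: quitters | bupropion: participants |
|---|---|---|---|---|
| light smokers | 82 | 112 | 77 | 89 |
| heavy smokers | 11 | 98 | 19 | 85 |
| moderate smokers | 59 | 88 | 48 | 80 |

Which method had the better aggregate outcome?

bupropion

Light smokers: the patch 82/112 = 73.2%, bupropion 77/89 = 86.5% → bupropion
Heavy smokers: the patch 11/98 = 11.2%, bupropion 19/85 = 22.4% → bupropion
Moderate smokers: the patch 59/88 = 67.0%, bupropion 48/80 = 60.0% → the patch
Overall: the patch 152/298 = 51.0%, bupropion 144/254 = 56.7% → bupropion
(Neither sweeps every dependence group, but bupropion has the higher pooled rate.)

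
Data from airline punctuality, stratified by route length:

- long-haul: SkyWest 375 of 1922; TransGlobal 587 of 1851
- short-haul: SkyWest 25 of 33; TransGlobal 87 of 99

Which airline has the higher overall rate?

TransGlobal

Long-haul: SkyWest 375/1922 = 19.5%, TransGlobal 587/1851 = 31.7% → TransGlobal
Short-haul: SkyWest 25/33 = 75.8%, TransGlobal 87/99 = 87.9% → TransGlobal
Overall: SkyWest 400/1955 = 20.5%, TransGlobal 674/1950 = 34.6% → TransGlobal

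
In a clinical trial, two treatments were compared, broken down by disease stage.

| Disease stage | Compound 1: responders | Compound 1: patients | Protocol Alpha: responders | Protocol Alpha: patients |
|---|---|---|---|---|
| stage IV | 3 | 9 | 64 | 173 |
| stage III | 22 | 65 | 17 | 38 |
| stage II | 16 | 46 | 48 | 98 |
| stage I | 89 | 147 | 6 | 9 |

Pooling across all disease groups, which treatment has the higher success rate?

Compound 1

Stage IV: Compound 1 3/9 = 33.3%, Protocol Alpha 64/173 = 37.0% → Protocol Alpha
Stage III: Compound 1 22/65 = 33.8%, Protocol Alpha 17/38 = 44.7% → Protocol Alpha
Stage II: Compound 1 16/46 = 34.8%, Protocol Alpha 48/98 = 49.0% → Protocol Alpha
Stage I: Compound 1 89/147 = 60.5%, Protocol Alpha 6/9 = 66.7% → Protocol Alpha
Overall: Compound 1 130/267 = 48.7%, Protocol Alpha 135/318 = 42.5% → Compound 1
(Protocol Alpha wins every disease group but Compound 1 wins overall — Protocol Alpha's patients skew toward the low-rate stage IV group.)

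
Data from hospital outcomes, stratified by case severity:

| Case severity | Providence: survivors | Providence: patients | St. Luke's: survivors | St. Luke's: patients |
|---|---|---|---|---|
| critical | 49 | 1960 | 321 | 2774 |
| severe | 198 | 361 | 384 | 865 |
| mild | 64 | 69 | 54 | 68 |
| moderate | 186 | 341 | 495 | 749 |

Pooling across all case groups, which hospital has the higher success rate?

St. Luke's

Critical: Providence 49/1960 = 2.5%, St. Luke's 321/2774 = 11.6% → St. Luke's
Severe: Providence 198/361 = 54.8%, St. Luke's 384/865 = 44.4% → Providence
Mild: Providence 64/69 = 92.8%, St. Luke's 54/68 = 79.4% → Providence
Moderate: Providence 186/341 = 54.5%, St. Luke's 495/749 = 66.1% → St. Luke's
Overall: Providence 497/2731 = 18.2%, St. Luke's 1254/4456 = 28.1% → St. Luke's
(Neither sweeps every case group, but St. Luke's has the higher pooled rate.)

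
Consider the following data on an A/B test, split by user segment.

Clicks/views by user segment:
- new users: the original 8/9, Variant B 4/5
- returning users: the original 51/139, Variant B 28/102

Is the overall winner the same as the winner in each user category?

New users: the original 8/9 = 88.9%, Variant B 4/5 = 80.0% → the original
Returning users: the original 51/139 = 36.7%, Variant B 28/102 = 27.5% → the original
Overall: the original 59/148 = 39.9%, Variant B 32/107 = 29.9% → the original
The original wins overall and in every user group — no reversal.

Yes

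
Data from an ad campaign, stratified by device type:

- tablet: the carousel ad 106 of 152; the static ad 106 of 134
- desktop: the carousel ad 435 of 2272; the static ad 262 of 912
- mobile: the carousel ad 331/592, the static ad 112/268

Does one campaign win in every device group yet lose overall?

Tablet: the carousel ad 106/152 = 69.7%, the static ad 106/134 = 79.1% → the static ad
Desktop: the carousel ad 435/2272 = 19.1%, the static ad 262/912 = 28.7% → the static ad
Mobile: the carousel ad 331/592 = 55.9%, the static ad 112/268 = 41.8% → the carousel ad
Overall: the carousel ad 872/3016 = 28.9%, the static ad 480/1314 = 36.5% → the static ad
Neither sweeps: the carousel ad wins 1 of 3 groups, the static ad wins 2. The static ad wins overall but not every group — no Simpson reversal.

No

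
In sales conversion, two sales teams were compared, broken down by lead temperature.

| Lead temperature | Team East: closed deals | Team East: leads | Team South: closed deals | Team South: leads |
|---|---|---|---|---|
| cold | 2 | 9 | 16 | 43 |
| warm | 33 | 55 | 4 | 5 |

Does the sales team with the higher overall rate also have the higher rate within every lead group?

Cold: Team East 2/9 = 22.2%, Team South 16/43 = 37.2% → Team South
Warm: Team East 33/55 = 60.0%, Team South 4/5 = 80.0% → Team South
Overall: Team East 35/64 = 54.7%, Team South 20/48 = 41.7% → Team East
Team South wins each lead group but Team East wins overall — the comparison reverses. Team South's leads skew toward cold, which has a lower base rate.

No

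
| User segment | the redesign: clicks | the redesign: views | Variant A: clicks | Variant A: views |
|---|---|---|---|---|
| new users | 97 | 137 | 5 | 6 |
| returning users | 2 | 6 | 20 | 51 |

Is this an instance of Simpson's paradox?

New users: the redesign 97/137 = 70.8%, Variant A 5/6 = 83.3% → Variant A
Returning users: the redesign 2/6 = 33.3%, Variant A 20/51 = 39.2% → Variant A
Overall: the redesign 99/143 = 69.2%, Variant A 25/57 = 43.9% → the redesign
Variant A wins each user group but the redesign wins overall — the comparison reverses. Variant A's views skew toward returning users, which has a lower base rate.

Yes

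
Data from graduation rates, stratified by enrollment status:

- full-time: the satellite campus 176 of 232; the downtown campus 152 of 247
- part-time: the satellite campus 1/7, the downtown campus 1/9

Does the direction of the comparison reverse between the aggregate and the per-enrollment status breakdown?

Full-time: the satellite campus 176/232 = 75.9%, the downtown campus 152/247 = 61.5% → the satellite campus
Part-time: the satellite campus 1/7 = 14.3%, the downtown campus 1/9 = 11.1% → the satellite campus
Overall: the satellite campus 177/239 = 74.1%, the downtown campus 153/256 = 59.8% → the satellite campus
The satellite campus wins overall and in every enrollment group — no reversal.

No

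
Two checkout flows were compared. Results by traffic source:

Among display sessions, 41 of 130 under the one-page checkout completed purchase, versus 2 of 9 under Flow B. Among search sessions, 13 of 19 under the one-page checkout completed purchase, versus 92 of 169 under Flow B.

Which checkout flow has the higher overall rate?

Display: the one-page checkout 41/130 = 31.5%, Flow B 2/9 = 22.2% → the one-page checkout
Search: the one-page checkout 13/19 = 68.4%, Flow B 92/169 = 54.4% → the one-page checkout
Overall: the one-page checkout 54/149 = 36.2%, Flow B 94/178 = 52.8% → Flow B
(The one-page checkout wins every traffic group but Flow B wins overall — the one-page checkout's sessions skew toward the low-rate display group.)

Flow B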